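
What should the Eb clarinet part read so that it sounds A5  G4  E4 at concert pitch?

The Eb clarinet sounds a minor third above written, so the written part must be a minor third below concert — transpose each note down.
A5 → F#5
G4 → E4
E4 → C#4

F#5 E4 C#4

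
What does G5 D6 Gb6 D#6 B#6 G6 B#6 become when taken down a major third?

Eb5 Bb5 Ebb6 B5 G#6 Eb6 G#6

G5 down a major third is Eb5.
A major third down from D6 gives Bb5.
Gb6 down a major third is Ebb6.
A major third down from D#6 gives B5.
B#6 down a major third is G#6.
G6: a third down reaches E, and 4 semitones makes it Eb6.
B#6: a third down reaches G, and 4 semitones makes it G#6.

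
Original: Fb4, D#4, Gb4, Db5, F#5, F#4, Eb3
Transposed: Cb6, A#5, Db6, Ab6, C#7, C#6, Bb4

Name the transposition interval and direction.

up a perfect twelfth

Take the first pair: Fb4 → Cb6. F to C spans 12 letter names, so the interval is some kind of twelfth.
Fb4 to Cb6 is 19 semitones, which makes it a perfect twelfth; the second version is higher, so the direction is up.
Checking another pair — Eb3 → Bb4 — gives the same interval.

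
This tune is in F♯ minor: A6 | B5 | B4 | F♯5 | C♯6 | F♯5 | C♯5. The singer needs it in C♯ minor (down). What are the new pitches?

E6 F#5 F#4 C#5 G#5 C#5 G#4

From F♯ down to C♯ is a perfect fourth; apply that to each pitch.
A6 becomes E6
B5 becomes F#5
B4 becomes F#4
F#5 becomes C#5
C#6 becomes G#5
F#5 becomes C#5
C#5 becomes G#4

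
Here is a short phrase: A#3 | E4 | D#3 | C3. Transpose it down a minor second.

G##3 D#4 C##3 B2

A#3 down a minor second is G##3.
A minor second down from E4 gives D#4.
D#3 down a minor second is C##3.
C3 down a minor second is B2.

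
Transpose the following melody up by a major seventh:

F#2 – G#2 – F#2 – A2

F#2 up a major seventh is E#3.
A major seventh up from G#2 gives F##3.
F#2 up a major seventh is E#3.
A2 up a major seventh is G#3.

E#3 F##3 E#3 G#3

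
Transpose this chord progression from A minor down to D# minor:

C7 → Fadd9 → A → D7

F#7 Badd9 D# G#7

A minor down to D# minor is a diminished fifth; each chord root moves by that interval while the quality stays the same.
C7: root C down a diminished fifth → F#, giving F#7.
Fadd9: root F down a diminished fifth → B, giving Badd9.
A: root A down a diminished fifth → D#, giving D#.
D7: root D down a diminished fifth → G#, giving G#7.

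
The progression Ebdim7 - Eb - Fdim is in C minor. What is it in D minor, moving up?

Fdim7 F Gdim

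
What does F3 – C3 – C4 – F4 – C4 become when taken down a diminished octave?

F3: an octave down reaches F, and 11 semitones makes it F#2.
C3: an octave down reaches C, and 11 semitones makes it C#2.
A diminished octave down from C4 gives C#3.
F4 down a diminished octave is F#3.
C4 down a diminished octave is C#3.

F#2 C#2 C#3 F#3 C#3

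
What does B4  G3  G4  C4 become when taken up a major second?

A major second up from B4 gives C#5.
G3 up a major second is A3.
G4: a second up reaches A, and 2 semitones makes it A4.
C4: a second up reaches D, and 2 semitones makes it D4.

C#5 A3 A4 D4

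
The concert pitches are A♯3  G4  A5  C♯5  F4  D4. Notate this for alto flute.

Written C4 sounds as G3 on the alto flute, so concert pitches are written a perfect fourth up.
A#3 gives D#4
G4 gives C5
A5 gives D6
C#5 gives F#5
F4 gives Bb4
D4 gives G4

D#4 C5 D6 F#5 Bb4 G4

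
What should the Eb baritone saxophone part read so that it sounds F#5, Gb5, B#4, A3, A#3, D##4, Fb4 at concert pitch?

The Eb baritone saxophone sounds a major thirteenth below written, so the written part must be a major thirteenth above concert — transpose each note up.
F#5 gives D#7
Gb5 gives Eb7
B#4 gives G##6
A3 gives F#5
A#3 gives F##5
D##4 gives B##5
Fb4 gives Db6

D#7 Eb7 G##6 F#5 F##5 B##5 Db6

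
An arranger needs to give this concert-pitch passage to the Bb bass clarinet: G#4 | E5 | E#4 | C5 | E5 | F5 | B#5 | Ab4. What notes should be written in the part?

The Bb bass clarinet sounds a major ninth below written, so the written part must be a major ninth above concert — transpose each note up.
G#4 → A#5
E5 → F#6
E#4 → F##5
C5 → D6
E5 → F#6
F5 → G6
B#5 → C##7
Ab4 → Bb5

A#5 F#6 F##5 D6 F#6 G6 C##7 Bb5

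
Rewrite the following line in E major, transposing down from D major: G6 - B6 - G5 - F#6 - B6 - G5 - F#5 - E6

A5 C#6 A4 G#5 C#6 A4 G#4 F#5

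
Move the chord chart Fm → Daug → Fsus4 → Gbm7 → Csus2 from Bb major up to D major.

Bb major up to D major is a major third; each chord root moves by that interval while the quality stays the same.
Fm: root F up a major third → A, giving Am.
Daug: root D up a major third → F#, giving F#aug.
Fsus4: root F up a major third → A, giving Asus4.
Gbm7: root Gb up a major third → Bb, giving Bbm7.
Csus2: root C up a major third → E, giving Esus2.

Am F#aug Asus4 Bbm7 Esus2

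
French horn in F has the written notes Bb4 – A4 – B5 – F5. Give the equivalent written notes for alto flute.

First find concert pitch: the French horn in F sounds a perfect fifth below written, so Bb4 A4 B5 F5 sounds Eb4 D4 E5 Bb4.
Then write for alto flute: it sounds a perfect fourth below written, so the part must be a perfect fourth above concert.
Eb4 → Ab4
D4 → G4
E5 → A5
Bb4 → Eb5

Ab4 G4 A5 Eb5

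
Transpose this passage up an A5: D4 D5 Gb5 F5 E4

A#4 A#5 D6 C#6 B#4

D4: a fifth up reaches A, and 8 semitones makes it A#4.
An augmented fifth up from D5 gives A#5.
Gb5: a fifth up reaches D, and 8 semitones makes it D6.
F5 up an augmented fifth is C#6.
An augmented fifth up from E4 gives B#4.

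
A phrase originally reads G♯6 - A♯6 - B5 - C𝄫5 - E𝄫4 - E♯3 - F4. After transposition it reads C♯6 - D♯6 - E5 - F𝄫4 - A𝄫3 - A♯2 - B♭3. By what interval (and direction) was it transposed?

down a perfect fifth

Take the first pair: G#6 → C#6. G to C spans 5 letter names, so the interval is some kind of fifth.
C#6 to G#6 is 7 semitones, which makes it a perfect fifth; the second version is lower, so the direction is down.
Checking another pair — F4 → Bb3 — gives the same interval.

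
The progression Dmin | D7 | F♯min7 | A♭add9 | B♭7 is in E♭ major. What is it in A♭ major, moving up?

Gmin G7 Bmin7 Dbadd9 Eb7

E♭ major up to A♭ major is a perfect fourth; each chord root moves by that interval while the quality stays the same.
Dmin: root D up a perfect fourth → G, giving Gmin.
D7: root D up a perfect fourth → G, giving G7.
F♯min7: root F♯ up a perfect fourth → B, giving Bmin7.
A♭add9: root A♭ up a perfect fourth → Db, giving Dbadd9.
B♭7: root B♭ up a perfect fourth → Eb, giving Eb7.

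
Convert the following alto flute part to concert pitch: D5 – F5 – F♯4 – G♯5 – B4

A4 C5 C#4 D#5 F#4

Written C4 on the alto flute sounds as G3, a perfect fourth lower; apply that shift to every note.
D5 becomes A4
F5 becomes C5
F#4 becomes C#4
G#5 becomes D#5
B4 becomes F#4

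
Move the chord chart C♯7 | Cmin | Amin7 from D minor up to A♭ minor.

D minor up to A♭ minor is a diminished fifth; each chord root moves by that interval while the quality stays the same.
C♯7: root C♯ up a diminished fifth → G, giving G7.
Cmin: root C up a diminished fifth → Gb, giving Gbmin.
Amin7: root A up a diminished fifth → Eb, giving Ebmin7.

G7 Gbmin Ebmin7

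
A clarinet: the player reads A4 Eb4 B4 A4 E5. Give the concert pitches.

The A clarinet sounds a minor third below written, so transpose each written note down a minor third.
A4 -> F#4
Eb4 -> C4
B4 -> G#4
A4 -> F#4
E5 -> C#5

F#4 C4 G#4 F#4 C#5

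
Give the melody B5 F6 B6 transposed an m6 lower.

D#5 A5 D#6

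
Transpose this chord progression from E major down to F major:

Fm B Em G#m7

Gbm C Fm Am7

E major down to F major is a major seventh; each chord root moves by that interval while the quality stays the same.
Fm: root F down a major seventh → Gb, giving Gbm.
B: root B down a major seventh → C, giving C.
Em: root E down a major seventh → F, giving Fm.
G#m7: root G# down a major seventh → A, giving Am7.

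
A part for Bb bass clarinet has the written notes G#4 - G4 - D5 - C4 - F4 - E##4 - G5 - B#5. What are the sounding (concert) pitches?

The Bb bass clarinet sounds a major ninth below written, so transpose each written note down a major ninth.
G#4 becomes F#3
G4 becomes F3
D5 becomes C4
C4 becomes Bb2
F4 becomes Eb3
E##4 becomes D##3
G5 becomes F4
B#5 becomes A#4

F#3 F3 C4 Bb2 Eb3 D##3 F4 A#4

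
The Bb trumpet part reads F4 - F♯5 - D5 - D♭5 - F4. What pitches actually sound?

Eb4 E5 C5 Cb5 Eb4

The Bb trumpet sounds a major second below written, so transpose each written note down a major second.
F4 gives Eb4
F#5 gives E5
D5 gives C5
Db5 gives Cb5
F4 gives Eb4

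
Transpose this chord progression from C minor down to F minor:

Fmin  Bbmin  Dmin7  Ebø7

Bbmin Ebmin Gmin7 Abø7

C minor down to F minor is a perfect fifth; each chord root moves by that interval while the quality stays the same.
Fmin: root F down a perfect fifth → Bb, giving Bbmin.
Bbmin: root Bb down a perfect fifth → Eb, giving Ebmin.
Dmin7: root D down a perfect fifth → G, giving Gmin7.
Ebø7: root Eb down a perfect fifth → Ab, giving Abø7.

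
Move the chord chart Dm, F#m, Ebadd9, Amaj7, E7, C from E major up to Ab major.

Gbm Bbm Abbadd9 Dbmaj7 Ab7 Fb

E major up to Ab major is a diminished fourth; each chord root moves by that interval while the quality stays the same.
Dm: root D up a diminished fourth → Gb, giving Gbm.
F#m: root F# up a diminished fourth → Bb, giving Bbm.
Ebadd9: root Eb up a diminished fourth → Abb, giving Abbadd9.
Amaj7: root A up a diminished fourth → Db, giving Dbmaj7.
E7: root E up a diminished fourth → Ab, giving Ab7.
C: root C up a diminished fourth → Fb, giving Fb.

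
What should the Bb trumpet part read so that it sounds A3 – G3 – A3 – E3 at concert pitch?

B3 A3 B3 F#3

Written C4 sounds as Bb3 on the Bb trumpet, so concert pitches are written a major second up.
A3 → B3
G3 → A3
A3 → B3
E3 → F#3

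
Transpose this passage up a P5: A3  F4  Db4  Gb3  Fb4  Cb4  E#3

E4 C5 Ab4 Db4 Cb5 Gb4 B#3

A3 gives E4
F4 gives C5
Db4 gives Ab4
Gb3 gives Db4
Fb4 gives Cb5
Cb4 gives Gb4
E#3 gives B#3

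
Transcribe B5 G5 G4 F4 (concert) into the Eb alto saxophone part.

The Eb alto saxophone sounds a major sixth below written, so the written part must be a major sixth above concert — transpose each note up.
B5 becomes G#6
G5 becomes E6
G4 becomes E5
F4 becomes D5

G#6 E6 E5 D5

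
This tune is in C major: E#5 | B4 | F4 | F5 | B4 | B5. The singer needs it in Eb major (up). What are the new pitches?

C major to Eb major up is a minor third, so every note moves up by that interval.
E#5 -> G#5
B4 -> D5
F4 -> Ab4
F5 -> Ab5
B4 -> D5
B5 -> D6

G#5 D5 Ab4 Ab5 D5 D6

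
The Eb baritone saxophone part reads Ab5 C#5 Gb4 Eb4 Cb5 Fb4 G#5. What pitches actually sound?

Cb4 E3 Bbb2 Gb2 Ebb3 Abb2 B3

The Eb baritone saxophone sounds a major thirteenth below written, so transpose each written note down a major thirteenth.
Ab5 becomes Cb4
C#5 becomes E3
Gb4 becomes Bbb2
Eb4 becomes Gb2
Cb5 becomes Ebb3
Fb4 becomes Abb2
G#5 becomes B3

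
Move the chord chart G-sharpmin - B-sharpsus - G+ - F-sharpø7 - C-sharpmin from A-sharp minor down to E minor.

A-sharp minor down to E minor is an augmented fourth; each chord root moves by that interval while the quality stays the same.
G-sharpmin: root G-sharp down an augmented fourth → D, giving Dmin.
B-sharpsus: root B-sharp down an augmented fourth → F#, giving F#sus.
G+: root G down an augmented fourth → Db, giving Db+.
F-sharpø7: root F-sharp down an augmented fourth → C, giving Cø7.
C-sharpmin: root C-sharp down an augmented fourth → G, giving Gmin.

Dmin F#sus Db+ Cø7 Gmin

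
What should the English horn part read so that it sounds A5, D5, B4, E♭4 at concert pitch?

E6 A5 F#5 Bb4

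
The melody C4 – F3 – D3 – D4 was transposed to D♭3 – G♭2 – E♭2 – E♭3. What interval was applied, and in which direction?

Take the first pair: C4 → Db3. C to D spans 7 letter names, so the interval is some kind of seventh.
Db3 to C4 is 11 semitones, which makes it a major seventh; the second version is lower, so the direction is down.
Checking another pair — D4 → Eb3 — gives the same interval.

down a major seventh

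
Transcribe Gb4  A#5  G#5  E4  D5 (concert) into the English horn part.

Db5 E#6 D#6 B4 A5

Written C4 sounds as F3 on the English horn, so concert pitches are written a perfect fifth up.
Gb4 -> Db5
A#5 -> E#6
G#5 -> D#6
E4 -> B4
D5 -> A5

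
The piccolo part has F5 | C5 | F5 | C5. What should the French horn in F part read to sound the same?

First find concert pitch: the piccolo sounds a perfect octave above written, so F5 C5 F5 C5 sounds F6 C6 F6 C6.
Then write for French horn in F: it sounds a perfect fifth below written, so the part must be a perfect fifth above concert.
F6 → C7
C6 → G6
F6 → C7
C6 → G6

C7 G6 C7 G6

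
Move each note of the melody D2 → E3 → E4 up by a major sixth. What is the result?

B2 C#4 C#5

D2 gives B2
E3 gives C#4
E4 gives C#5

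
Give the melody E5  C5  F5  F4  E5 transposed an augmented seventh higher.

D##6 B#5 E#6 E#5 D##6

E5 to D##6
C5 to B#5
F5 to E#6
F4 to E#5
E5 to D##6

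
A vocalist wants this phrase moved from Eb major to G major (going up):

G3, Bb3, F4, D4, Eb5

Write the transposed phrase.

B3 D4 A4 F#4 G5

Eb major to G major up is a major third, so every note moves up by that interval.
G3 -> B3
Bb3 -> D4
F4 -> A4
D4 -> F#4
Eb5 -> G5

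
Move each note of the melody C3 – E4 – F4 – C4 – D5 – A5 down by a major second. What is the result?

Bb2 D4 Eb4 Bb3 C5 G5

C3: a second down reaches B, and 2 semitones makes it Bb2.
E4 down a major second is D4.
A major second down from F4 gives Eb4.
C4: a second down reaches B, and 2 semitones makes it Bb3.
D5 down a major second is C5.
A5: a second down reaches G, and 2 semitones makes it G5.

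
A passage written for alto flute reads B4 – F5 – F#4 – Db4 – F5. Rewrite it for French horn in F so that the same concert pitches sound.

First find concert pitch: the alto flute sounds a perfect fourth below written, so B4 F5 F#4 Db4 F5 sounds F#4 C5 C#4 Ab3 C5.
Then write for French horn in F: it sounds a perfect fifth below written, so the part must be a perfect fifth above concert.
F#4 → C#5
C5 → G5
C#4 → G#4
Ab3 → Eb4
C5 → G5

C#5 G5 G#4 Eb4 G5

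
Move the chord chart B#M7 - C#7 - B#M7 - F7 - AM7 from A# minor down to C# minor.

D#M7 E7 D#M7 Ab7 CM7

A# minor down to C# minor is a major sixth; each chord root moves by that interval while the quality stays the same.
B#M7: root B# down a major sixth → D#, giving D#M7.
C#7: root C# down a major sixth → E, giving E7.
B#M7: root B# down a major sixth → D#, giving D#M7.
F7: root F down a major sixth → Ab, giving Ab7.
AM7: root A down a major sixth → C, giving CM7.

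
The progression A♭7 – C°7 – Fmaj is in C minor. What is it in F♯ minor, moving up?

D7 F#°7 Bmaj

C minor up to F♯ minor is an augmented fourth; each chord root moves by that interval while the quality stays the same.
A♭7: root A♭ up an augmented fourth → D, giving D7.
C°7: root C up an augmented fourth → F#, giving F#°7.
Fmaj: root F up an augmented fourth → B, giving Bmaj.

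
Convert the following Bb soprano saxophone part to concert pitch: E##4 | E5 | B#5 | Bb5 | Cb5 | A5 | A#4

D##4 D5 A#5 Ab5 Bbb4 G5 G#4

The Bb soprano saxophone sounds a major second below written, so transpose each written note down a major second.
E##4 to D##4
E5 to D5
B#5 to A#5
Bb5 to Ab5
Cb5 to Bbb4
A5 to G5
A#4 to G#4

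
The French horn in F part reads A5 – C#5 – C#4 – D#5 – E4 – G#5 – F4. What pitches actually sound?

D5 F#4 F#3 G#4 A3 C#5 Bb3

Written C4 on the French horn in F sounds as F3, a perfect fifth lower; apply that shift to every note.
A5 gives D5
C#5 gives F#4
C#4 gives F#3
D#5 gives G#4
E4 gives A3
G#5 gives C#5
F4 gives Bb3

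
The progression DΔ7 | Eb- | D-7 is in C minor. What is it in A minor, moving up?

BΔ7 C- B-7

C minor up to A minor is a major sixth; each chord root moves by that interval while the quality stays the same.
DΔ7: root D up a major sixth → B, giving BΔ7.
Eb-: root Eb up a major sixth → C, giving C-.
D-7: root D up a major sixth → B, giving B-7.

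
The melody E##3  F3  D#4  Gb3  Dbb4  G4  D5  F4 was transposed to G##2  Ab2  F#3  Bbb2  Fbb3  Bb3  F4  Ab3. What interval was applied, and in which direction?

down a major sixth

From E##3 to G##2 is 6 letter names — a sixth of some quality.
G##2 to E##3 is 9 semitones, which makes it a major sixth; the second version is lower, so the direction is down.
Checking another pair — F4 → Ab3 — gives the same interval.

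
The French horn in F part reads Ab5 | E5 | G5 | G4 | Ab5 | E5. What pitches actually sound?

The French horn in F sounds a perfect fifth below written, so transpose each written note down a perfect fifth.
Ab5 gives Db5
E5 gives A4
G5 gives C5
G4 gives C4
Ab5 gives Db5
E5 gives A4

Db5 A4 C5 C4 Db5 A4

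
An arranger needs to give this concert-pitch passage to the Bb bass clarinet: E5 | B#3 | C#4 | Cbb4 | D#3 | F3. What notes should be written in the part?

F#6 C##5 D#5 Dbb5 E#4 G4

Written C4 sounds as Bb2 on the Bb bass clarinet, so concert pitches are written a major ninth up.
E5 -> F#6
B#3 -> C##5
C#4 -> D#5
Cbb4 -> Dbb5
D#3 -> E#4
F3 -> G4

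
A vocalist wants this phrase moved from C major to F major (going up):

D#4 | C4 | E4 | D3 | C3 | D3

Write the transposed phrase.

G#4 F4 A4 G3 F3 G3

From C up to F is a perfect fourth; apply that to each pitch.
D#4 to G#4
C4 to F4
E4 to A4
D3 to G3
C3 to F3
D3 to G3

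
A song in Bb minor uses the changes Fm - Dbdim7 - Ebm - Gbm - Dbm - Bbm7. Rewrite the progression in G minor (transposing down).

Dm Bbdim7 Cm Ebm Bbm Gm7

Bb minor down to G minor is a minor third; each chord root moves by that interval while the quality stays the same.
Fm: root F down a minor third → D, giving Dm.
Dbdim7: root Db down a minor third → Bb, giving Bbdim7.
Ebm: root Eb down a minor third → C, giving Cm.
Gbm: root Gb down a minor third → Eb, giving Ebm.
Dbm: root Db down a minor third → Bb, giving Bbm.
Bbm7: root Bb down a minor third → G, giving Gm7.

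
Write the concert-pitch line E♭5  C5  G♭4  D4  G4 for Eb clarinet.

C5 A4 Eb4 B3 E4

The Eb clarinet sounds a minor third above written, so the written part must be a minor third below concert — transpose each note down.
Eb5 → C5
C5 → A4
Gb4 → Eb4
D4 → B3
G4 → E4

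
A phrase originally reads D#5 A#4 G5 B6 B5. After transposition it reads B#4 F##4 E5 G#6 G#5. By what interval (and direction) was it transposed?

From D#5 to B#4 is 3 letter names — a third of some quality.
B#4 to D#5 is 3 semitones, which makes it a minor third; the second version is lower, so the direction is down.
Checking another pair — B5 → G#5 — gives the same interval.

down a minor third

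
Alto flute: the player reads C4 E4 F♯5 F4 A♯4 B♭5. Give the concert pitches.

G3 B3 C#5 C4 E#4 F5

The alto flute sounds a perfect fourth below written, so transpose each written note down a perfect fourth.
C4 → G3
E4 → B3
F#5 → C#5
F4 → C4
A#4 → E#4
Bb5 → F5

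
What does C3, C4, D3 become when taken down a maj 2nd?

Bb2 Bb3 C3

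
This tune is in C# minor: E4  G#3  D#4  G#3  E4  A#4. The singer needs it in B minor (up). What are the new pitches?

D5 F#4 C#5 F#4 D5 G#5

C# minor to B minor up is a minor seventh, so every note moves up by that interval.
E4 to D5
G#3 to F#4
D#4 to C#5
G#3 to F#4
E4 to D5
A#4 to G#5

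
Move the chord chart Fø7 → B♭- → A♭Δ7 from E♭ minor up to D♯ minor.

E#ø7 A#- G#Δ7

E♭ minor up to D♯ minor is an augmented seventh; each chord root moves by that interval while the quality stays the same.
Fø7: root F up an augmented seventh → E#, giving E#ø7.
B♭-: root B♭ up an augmented seventh → A#, giving A#-.
A♭Δ7: root A♭ up an augmented seventh → G#, giving G#Δ7.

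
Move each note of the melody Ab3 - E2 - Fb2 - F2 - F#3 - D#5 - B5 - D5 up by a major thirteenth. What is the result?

Ab3: a thirteenth up reaches F, and 21 semitones makes it F5.
E2 up a major thirteenth is C#4.
A major thirteenth up from Fb2 gives Db4.
F2: a thirteenth up reaches D, and 21 semitones makes it D4.
F#3: a thirteenth up reaches D, and 21 semitones makes it D#5.
D#5: a thirteenth up reaches B, and 21 semitones makes it B#6.
A major thirteenth up from B5 gives G#7.
D5 up a major thirteenth is B6.

F5 C#4 Db4 D4 D#5 B#6 G#7 B6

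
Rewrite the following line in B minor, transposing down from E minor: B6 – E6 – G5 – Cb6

E minor to B minor down is a perfect fourth, so every note moves down by that interval.
B6 to F#6
E6 to B5
G5 to D5
Cb6 to Gb5

F#6 B5 D5 Gb5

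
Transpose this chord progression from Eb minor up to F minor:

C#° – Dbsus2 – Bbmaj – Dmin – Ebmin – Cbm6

D#° Ebsus2 Cmaj Emin Fmin Dbm6

Eb minor up to F minor is a major second; each chord root moves by that interval while the quality stays the same.
C#°: root C# up a major second → D#, giving D#°.
Dbsus2: root Db up a major second → Eb, giving Ebsus2.
Bbmaj: root Bb up a major second → C, giving Cmaj.
Dmin: root D up a major second → E, giving Emin.
Ebmin: root Eb up a major second → F, giving Fmin.
Cbm6: root Cb up a major second → Db, giving Dbm6.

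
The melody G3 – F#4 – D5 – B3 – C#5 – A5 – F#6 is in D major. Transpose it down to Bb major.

Eb3 D4 Bb4 G3 A4 F5 D6

From D down to Bb is a major third; apply that to each pitch.
G3 gives Eb3
F#4 gives D4
D5 gives Bb4
B3 gives G3
C#5 gives A4
A5 gives F5
F#6 gives D6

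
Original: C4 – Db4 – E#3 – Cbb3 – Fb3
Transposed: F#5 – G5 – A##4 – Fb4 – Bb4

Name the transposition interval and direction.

up an augmented eleventh

From C4 to F#5 is 11 letter names — an eleventh of some quality.
C4 to F#5 is 18 semitones, which makes it an augmented eleventh; the second version is higher, so the direction is up.
Checking another pair — Fb3 → Bb4 — gives the same interval.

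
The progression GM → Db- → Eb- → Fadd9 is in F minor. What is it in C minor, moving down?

DM Ab- Bb- Cadd9

F minor down to C minor is a perfect fourth; each chord root moves by that interval while the quality stays the same.
GM: root G down a perfect fourth → D, giving DM.
Db-: root Db down a perfect fourth → Ab, giving Ab-.
Eb-: root Eb down a perfect fourth → Bb, giving Bb-.
Fadd9: root F down a perfect fourth → C, giving Cadd9.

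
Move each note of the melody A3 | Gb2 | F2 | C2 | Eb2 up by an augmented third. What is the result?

C##4 B2 A#2 E#2 G#2

A3 becomes C##4
Gb2 becomes B2
F2 becomes A#2
C2 becomes E#2
Eb2 becomes G#2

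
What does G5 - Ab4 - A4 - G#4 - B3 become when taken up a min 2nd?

Ab5 Bbb4 Bb4 A4 C4

A minor second up from G5 gives Ab5.
Ab4 up a minor second is Bbb4.
A4 up a minor second is Bb4.
G#4 up a minor second is A4.
A minor second up from B3 gives C4.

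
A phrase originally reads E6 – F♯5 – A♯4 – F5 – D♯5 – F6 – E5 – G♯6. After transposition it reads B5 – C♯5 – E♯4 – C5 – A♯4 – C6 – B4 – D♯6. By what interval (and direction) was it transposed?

From E6 to B5 is 4 letter names — a fourth of some quality.
B5 to E6 is 5 semitones, which makes it a perfect fourth; the second version is lower, so the direction is down.
Checking another pair — G#6 → D#6 — gives the same interval.

down a perfect fourth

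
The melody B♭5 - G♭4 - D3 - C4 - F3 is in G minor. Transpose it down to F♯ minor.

G minor to F♯ minor down is a minor second, so every note moves down by that interval.
Bb5 to A5
Gb4 to F4
D3 to C#3
C4 to B3
F3 to E3

A5 F4 C#3 B3 E3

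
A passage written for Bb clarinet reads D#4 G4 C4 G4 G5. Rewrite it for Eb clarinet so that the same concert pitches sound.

First find concert pitch: the Bb clarinet sounds a major second below written, so D#4 G4 C4 G4 G5 sounds C#4 F4 Bb3 F4 F5.
Then write for Eb clarinet: it sounds a minor third above written, so the part must be a minor third below concert.
C#4 → A#3
F4 → D4
Bb3 → G3
F4 → D4
F5 → D5

A#3 D4 G3 D4 D5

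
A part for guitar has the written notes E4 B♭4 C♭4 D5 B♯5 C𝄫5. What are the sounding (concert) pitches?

E3 Bb3 Cb3 D4 B#4 Cbb4

The guitar sounds a perfect octave below written, so transpose each written note down a perfect octave.
E4 gives E3
Bb4 gives Bb3
Cb4 gives Cb3
D5 gives D4
B#5 gives B#4
Cbb5 gives Cbb4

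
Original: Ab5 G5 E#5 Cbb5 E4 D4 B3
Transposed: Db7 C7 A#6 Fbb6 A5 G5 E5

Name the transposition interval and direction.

up a perfect eleventh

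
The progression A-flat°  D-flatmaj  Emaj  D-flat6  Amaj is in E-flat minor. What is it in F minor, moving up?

Bb° Ebmaj F#maj Eb6 Bmaj

E-flat minor up to F minor is a major second; each chord root moves by that interval while the quality stays the same.
A-flat°: root A-flat up a major second → Bb, giving Bb°.
D-flatmaj: root D-flat up a major second → Eb, giving Ebmaj.
Emaj: root E up a major second → F#, giving F#maj.
D-flat6: root D-flat up a major second → Eb, giving Eb6.
Amaj: root A up a major second → B, giving Bmaj.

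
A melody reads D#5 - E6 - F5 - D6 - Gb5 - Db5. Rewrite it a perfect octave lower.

D#4 E5 F4 D5 Gb4 Db4

D#5 gives D#4
E6 gives E5
F5 gives F4
D6 gives D5
Gb5 gives Gb4
Db5 gives Db4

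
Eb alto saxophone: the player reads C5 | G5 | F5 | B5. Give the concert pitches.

The Eb alto saxophone sounds a major sixth below written, so transpose each written note down a major sixth.
C5 becomes Eb4
G5 becomes Bb4
F5 becomes Ab4
B5 becomes D5

Eb4 Bb4 Ab4 D5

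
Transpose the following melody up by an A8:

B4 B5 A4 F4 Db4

B#5 B#6 A#5 F#5 D5

B4 to B#5
B5 to B#6
A4 to A#5
F4 to F#5
Db4 to D5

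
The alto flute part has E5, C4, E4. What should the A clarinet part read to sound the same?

First find concert pitch: the alto flute sounds a perfect fourth below written, so E5 C4 E4 sounds B4 G3 B3.
Then write for A clarinet: it sounds a minor third below written, so the part must be a minor third above concert.
B4 → D5
G3 → Bb3
B3 → D4

D5 Bb3 D4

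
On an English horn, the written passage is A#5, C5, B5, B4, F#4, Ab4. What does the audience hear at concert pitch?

D#5 F4 E5 E4 B3 Db4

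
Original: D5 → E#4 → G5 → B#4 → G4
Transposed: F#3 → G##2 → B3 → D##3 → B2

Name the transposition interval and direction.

Take the first pair: D5 → F#3. D to F spans 13 letter names, so the interval is some kind of thirteenth.
F#3 to D5 is 20 semitones, which makes it a minor thirteenth; the second version is lower, so the direction is down.
Checking another pair — G4 → B2 — gives the same interval.

down a minor thirteenth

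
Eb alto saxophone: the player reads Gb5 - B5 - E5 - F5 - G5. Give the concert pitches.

Bbb4 D5 G4 Ab4 Bb4

The Eb alto saxophone sounds a major sixth below written, so transpose each written note down a major sixth.
Gb5 to Bbb4
B5 to D5
E5 to G4
F5 to Ab4
G5 to Bb4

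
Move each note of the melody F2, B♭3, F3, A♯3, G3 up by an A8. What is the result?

F2 becomes F#3
Bb3 becomes B4
F3 becomes F#4
A#3 becomes A##4
G3 becomes G#4

F#3 B4 F#4 A##4 G#4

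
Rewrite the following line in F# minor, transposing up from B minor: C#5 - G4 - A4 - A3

G#5 D5 E5 E4

From B up to F# is a perfect fifth; apply that to each pitch.
C#5 → G#5
G4 → D5
A4 → E5
A3 → E4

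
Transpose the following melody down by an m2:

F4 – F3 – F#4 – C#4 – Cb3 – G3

F4 -> E4
F3 -> E3
F#4 -> E#4
C#4 -> B#3
Cb3 -> Bb2
G3 -> F#3

E4 E3 E#4 B#3 Bb2 F#3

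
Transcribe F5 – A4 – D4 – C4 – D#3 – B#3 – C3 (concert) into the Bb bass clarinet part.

G6 B5 E5 D5 E#4 C##5 D4

The Bb bass clarinet sounds a major ninth below written, so the written part must be a major ninth above concert — transpose each note up.
F5 becomes G6
A4 becomes B5
D4 becomes E5
C4 becomes D5
D#3 becomes E#4
B#3 becomes C##5
C3 becomes D4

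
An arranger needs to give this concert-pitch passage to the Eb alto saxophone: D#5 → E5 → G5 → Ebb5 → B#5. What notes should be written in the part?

The Eb alto saxophone sounds a major sixth below written, so the written part must be a major sixth above concert — transpose each note up.
D#5 -> B#5
E5 -> C#6
G5 -> E6
Ebb5 -> Cb6
B#5 -> G##6

B#5 C#6 E6 Cb6 G##6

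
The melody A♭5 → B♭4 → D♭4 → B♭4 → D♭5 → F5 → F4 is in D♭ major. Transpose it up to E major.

B5 C#5 E4 C#5 E5 G#5 G#4

D♭ major to E major up is an augmented second, so every note moves up by that interval.
Ab5 gives B5
Bb4 gives C#5
Db4 gives E4
Bb4 gives C#5
Db5 gives E5
F5 gives G#5
F4 gives G#4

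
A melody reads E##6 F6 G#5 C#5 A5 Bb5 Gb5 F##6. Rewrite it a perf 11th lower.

E##6 → B##4
F6 → C5
G#5 → D#4
C#5 → G#3
A5 → E4
Bb5 → F4
Gb5 → Db4
F##6 → C##5

B##4 C5 D#4 G#3 E4 F4 Db4 C##5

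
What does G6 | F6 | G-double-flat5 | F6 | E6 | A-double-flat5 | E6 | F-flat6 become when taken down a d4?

D#6 C#6 Db5 C#6 B#5 Eb5 B#5 C6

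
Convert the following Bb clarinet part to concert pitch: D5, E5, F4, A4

C5 D5 Eb4 G4

Written C4 on the Bb clarinet sounds as Bb3, a major second lower; apply that shift to every note.
D5 to C5
E5 to D5
F4 to Eb4
A4 to G4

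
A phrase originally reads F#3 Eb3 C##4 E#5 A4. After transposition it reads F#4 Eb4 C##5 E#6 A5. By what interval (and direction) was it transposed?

up a perfect octave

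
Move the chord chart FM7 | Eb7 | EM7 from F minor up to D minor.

DM7 C7 C#M7

F minor up to D minor is a major sixth; each chord root moves by that interval while the quality stays the same.
FM7: root F up a major sixth → D, giving DM7.
Eb7: root Eb up a major sixth → C, giving C7.
EM7: root E up a major sixth → C#, giving C#M7.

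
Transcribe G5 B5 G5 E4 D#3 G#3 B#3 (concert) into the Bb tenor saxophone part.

A6 C#7 A6 F#5 E#4 A#4 C##5

Written C4 sounds as Bb2 on the Bb tenor saxophone, so concert pitches are written a major ninth up.
G5 becomes A6
B5 becomes C#7
G5 becomes A6
E4 becomes F#5
D#3 becomes E#4
G#3 becomes A#4
B#3 becomes C##5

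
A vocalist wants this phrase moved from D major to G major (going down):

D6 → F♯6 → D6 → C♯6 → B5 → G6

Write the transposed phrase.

D major to G major down is a perfect fifth, so every note moves down by that interval.
D6 gives G5
F#6 gives B5
D6 gives G5
C#6 gives F#5
B5 gives E5
G6 gives C6

G5 B5 G5 F#5 E5 C6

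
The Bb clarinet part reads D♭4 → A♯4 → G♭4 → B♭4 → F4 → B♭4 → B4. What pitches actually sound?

The Bb clarinet sounds a major second below written, so transpose each written note down a major second.
Db4 becomes Cb4
A#4 becomes G#4
Gb4 becomes Fb4
Bb4 becomes Ab4
F4 becomes Eb4
Bb4 becomes Ab4
B4 becomes A4

Cb4 G#4 Fb4 Ab4 Eb4 Ab4 A4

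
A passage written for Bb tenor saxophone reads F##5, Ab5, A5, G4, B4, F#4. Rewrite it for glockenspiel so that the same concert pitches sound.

E#2 Gb2 G2 F1 A1 E1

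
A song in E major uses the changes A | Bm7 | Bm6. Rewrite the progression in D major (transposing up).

E major up to D major is a minor seventh; each chord root moves by that interval while the quality stays the same.
A: root A up a minor seventh → G, giving G.
Bm7: root B up a minor seventh → A, giving Am7.
Bm6: root B up a minor seventh → A, giving Am6.

G Am7 Am6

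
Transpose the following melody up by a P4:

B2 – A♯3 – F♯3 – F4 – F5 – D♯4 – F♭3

E3 D#4 B3 Bb4 Bb5 G#4 Bbb3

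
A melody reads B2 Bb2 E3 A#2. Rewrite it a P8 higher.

B2 → B3
Bb2 → Bb3
E3 → E4
A#2 → A#3

B3 Bb3 E4 A#3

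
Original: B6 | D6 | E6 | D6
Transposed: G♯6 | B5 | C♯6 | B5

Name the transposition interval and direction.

down a minor third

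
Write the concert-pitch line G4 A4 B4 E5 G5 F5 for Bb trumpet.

A4 B4 C#5 F#5 A5 G5

Written C4 sounds as Bb3 on the Bb trumpet, so concert pitches are written a major second up.
G4 → A4
A4 → B4
B4 → C#5
E5 → F#5
G5 → A5
F5 → G5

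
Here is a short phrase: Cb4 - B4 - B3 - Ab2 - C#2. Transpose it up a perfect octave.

Cb5 B5 B4 Ab3 C#3

Cb4 gives Cb5
B4 gives B5
B3 gives B4
Ab2 gives Ab3
C#2 gives C#3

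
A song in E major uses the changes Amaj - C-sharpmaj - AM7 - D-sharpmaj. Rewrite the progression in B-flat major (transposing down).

Ebmaj Gmaj EbM7 Amaj

E major down to B-flat major is an augmented fourth; each chord root moves by that interval while the quality stays the same.
Amaj: root A down an augmented fourth → Eb, giving Ebmaj.
C-sharpmaj: root C-sharp down an augmented fourth → G, giving Gmaj.
AM7: root A down an augmented fourth → Eb, giving EbM7.
D-sharpmaj: root D-sharp down an augmented fourth → A, giving Amaj.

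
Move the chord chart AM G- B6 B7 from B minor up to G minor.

FM Eb- G6 G7

B minor up to G minor is a minor sixth; each chord root moves by that interval while the quality stays the same.
AM: root A up a minor sixth → F, giving FM.
G-: root G up a minor sixth → Eb, giving Eb-.
B6: root B up a minor sixth → G, giving G6.
B7: root B up a minor sixth → G, giving G7.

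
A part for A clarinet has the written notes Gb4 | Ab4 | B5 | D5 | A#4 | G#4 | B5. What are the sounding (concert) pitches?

Eb4 F4 G#5 B4 F##4 E#4 G#5

Written C4 on the A clarinet sounds as A3, a minor third lower; apply that shift to every note.
Gb4 → Eb4
Ab4 → F4
B5 → G#5
D5 → B4
A#4 → F##4
G#4 → E#4
B5 → G#5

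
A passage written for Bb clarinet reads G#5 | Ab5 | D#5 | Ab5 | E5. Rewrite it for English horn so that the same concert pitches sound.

C#6 Db6 G#5 Db6 A5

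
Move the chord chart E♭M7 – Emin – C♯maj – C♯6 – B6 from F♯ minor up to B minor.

AbM7 Amin F#maj F#6 E6

F♯ minor up to B minor is a perfect fourth; each chord root moves by that interval while the quality stays the same.
E♭M7: root E♭ up a perfect fourth → Ab, giving AbM7.
Emin: root E up a perfect fourth → A, giving Amin.
C♯maj: root C♯ up a perfect fourth → F#, giving F#maj.
C♯6: root C♯ up a perfect fourth → F#, giving F#6.
B6: root B up a perfect fourth → E, giving E6.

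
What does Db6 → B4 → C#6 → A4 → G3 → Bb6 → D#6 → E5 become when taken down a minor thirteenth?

F4 D#3 E#4 C#3 B1 D5 F##4 G#3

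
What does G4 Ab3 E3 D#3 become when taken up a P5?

G4 → D5
Ab3 → Eb4
E3 → B3
D#3 → A#3

D5 Eb4 B3 A#3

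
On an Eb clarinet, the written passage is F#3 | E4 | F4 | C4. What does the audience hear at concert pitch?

A3 G4 Ab4 Eb4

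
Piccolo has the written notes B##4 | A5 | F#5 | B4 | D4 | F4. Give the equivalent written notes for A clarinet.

First find concert pitch: the piccolo sounds a perfect octave above written, so B##4 A5 F#5 B4 D4 F4 sounds B##5 A6 F#6 B5 D5 F5.
Then write for A clarinet: it sounds a minor third below written, so the part must be a minor third above concert.
B##5 → D##6
A6 → C7
F#6 → A6
B5 → D6
D5 → F5
F5 → Ab5

D##6 C7 A6 D6 F5 Ab5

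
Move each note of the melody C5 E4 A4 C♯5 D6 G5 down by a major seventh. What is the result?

Db4 F3 Bb3 D4 Eb5 Ab4

C5: a seventh down reaches D, and 11 semitones makes it Db4.
A major seventh down from E4 gives F3.
A4 down a major seventh is Bb3.
C#5: a seventh down reaches D, and 11 semitones makes it D4.
D6 down a major seventh is Eb5.
G5 down a major seventh is Ab4.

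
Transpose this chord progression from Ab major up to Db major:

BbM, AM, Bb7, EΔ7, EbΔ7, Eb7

Ab major up to Db major is a perfect fourth; each chord root moves by that interval while the quality stays the same.
BbM: root Bb up a perfect fourth → Eb, giving EbM.
AM: root A up a perfect fourth → D, giving DM.
Bb7: root Bb up a perfect fourth → Eb, giving Eb7.
EΔ7: root E up a perfect fourth → A, giving AΔ7.
EbΔ7: root Eb up a perfect fourth → Ab, giving AbΔ7.
Eb7: root Eb up a perfect fourth → Ab, giving Ab7.

EbM DM Eb7 AΔ7 AbΔ7 Ab7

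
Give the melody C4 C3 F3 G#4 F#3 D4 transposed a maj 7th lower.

Db3 Db2 Gb2 A3 G2 Eb3

C4: a seventh down reaches D, and 11 semitones makes it Db3.
C3 down a major seventh is Db2.
F3 down a major seventh is Gb2.
G#4: a seventh down reaches A, and 11 semitones makes it A3.
F#3 down a major seventh is G2.
A major seventh down from D4 gives Eb3.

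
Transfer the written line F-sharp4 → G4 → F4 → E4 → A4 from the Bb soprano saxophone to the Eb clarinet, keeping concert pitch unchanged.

First find concert pitch: the Bb soprano saxophone sounds a major second below written, so F-sharp4 G4 F4 E4 A4 sounds E4 F4 Eb4 D4 G4.
Then write for Eb clarinet: it sounds a minor third above written, so the part must be a minor third below concert.
E4 → C#4
F4 → D4
Eb4 → C4
D4 → B3
G4 → E4

C#4 D4 C4 B3 E4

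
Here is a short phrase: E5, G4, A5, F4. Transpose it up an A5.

B#5 D#5 E#6 C#5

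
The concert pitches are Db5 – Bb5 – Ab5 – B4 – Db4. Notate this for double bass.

Written C4 sounds as C3 on the double bass, so concert pitches are written a perfect octave up.
Db5 becomes Db6
Bb5 becomes Bb6
Ab5 becomes Ab6
B4 becomes B5
Db4 becomes Db5

Db6 Bb6 Ab6 B5 Db5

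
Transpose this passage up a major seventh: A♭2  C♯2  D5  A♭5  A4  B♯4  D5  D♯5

G3 B#2 C#6 G6 G#5 A##5 C#6 C##6

Ab2: a seventh up reaches G, and 11 semitones makes it G3.
C#2 up a major seventh is B#2.
D5 up a major seventh is C#6.
Ab5: a seventh up reaches G, and 11 semitones makes it G6.
A4 up a major seventh is G#5.
B#4 up a major seventh is A##5.
A major seventh up from D5 gives C#6.
A major seventh up from D#5 gives C##6.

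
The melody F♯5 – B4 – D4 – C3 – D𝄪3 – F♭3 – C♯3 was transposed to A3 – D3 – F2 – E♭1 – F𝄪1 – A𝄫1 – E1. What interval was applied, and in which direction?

down a major thirteenth

Take the first pair: F#5 → A3. F to A spans 13 letter names, so the interval is some kind of thirteenth.
A3 to F#5 is 21 semitones, which makes it a major thirteenth; the second version is lower, so the direction is down.
Checking another pair — C#3 → E1 — gives the same interval.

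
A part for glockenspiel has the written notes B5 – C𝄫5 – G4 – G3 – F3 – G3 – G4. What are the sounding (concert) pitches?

B7 Cbb7 G6 G5 F5 G5 G6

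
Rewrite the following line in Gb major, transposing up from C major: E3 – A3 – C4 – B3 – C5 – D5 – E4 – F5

From C up to Gb is a diminished fifth; apply that to each pitch.
E3 to Bb3
A3 to Eb4
C4 to Gb4
B3 to F4
C5 to Gb5
D5 to Ab5
E4 to Bb4
F5 to Cb6

Bb3 Eb4 Gb4 F4 Gb5 Ab5 Bb4 Cb6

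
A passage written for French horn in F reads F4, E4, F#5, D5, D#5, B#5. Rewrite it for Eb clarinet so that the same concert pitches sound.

G3 F#3 G#4 E4 E#4 C##5

First find concert pitch: the French horn in F sounds a perfect fifth below written, so F4 E4 F#5 D5 D#5 B#5 sounds Bb3 A3 B4 G4 G#4 E#5.
Then write for Eb clarinet: it sounds a minor third above written, so the part must be a minor third below concert.
Bb3 → G3
A3 → F#3
B4 → G#4
G4 → E4
G#4 → E#4
E#5 → C##5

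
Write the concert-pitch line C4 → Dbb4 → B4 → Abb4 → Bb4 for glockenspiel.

C2 Dbb2 B2 Abb2 Bb2

Written C4 sounds as C6 on the glockenspiel, so concert pitches are written a perfect fifteenth down.
C4 to C2
Dbb4 to Dbb2
B4 to B2
Abb4 to Abb2
Bb4 to Bb2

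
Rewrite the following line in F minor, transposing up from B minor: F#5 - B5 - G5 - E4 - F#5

C6 F6 Db6 Bb4 C6

B minor to F minor up is a diminished fifth, so every note moves up by that interval.
F#5 → C6
B5 → F6
G5 → Db6
E4 → Bb4
F#5 → C6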